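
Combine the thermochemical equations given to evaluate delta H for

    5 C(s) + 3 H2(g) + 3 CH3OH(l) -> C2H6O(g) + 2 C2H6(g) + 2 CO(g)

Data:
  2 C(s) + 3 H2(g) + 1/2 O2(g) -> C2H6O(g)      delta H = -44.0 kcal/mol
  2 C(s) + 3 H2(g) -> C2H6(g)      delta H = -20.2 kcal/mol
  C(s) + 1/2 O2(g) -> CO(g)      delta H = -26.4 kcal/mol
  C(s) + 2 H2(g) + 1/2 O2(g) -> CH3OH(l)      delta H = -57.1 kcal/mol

equation 1 as written: -44.0 kcal/mol
equation 2 × 2: (2)·(-20.2) = -40.4 kcal/mol
equation 3 × 2: (2)·(-26.4) = -52.8 kcal/mol
equation 4 reversed and × 3: (-3)·(-57.1) = +171.3 kcal/mol
Since enthalpy is a state function, delta H = (1)·(-44.0) + (2)·(-20.2) + (2)·(-26.4) + (-3)·(-57.1) = 34.1 kcal/mol

delta H = 34.1 kcal/mol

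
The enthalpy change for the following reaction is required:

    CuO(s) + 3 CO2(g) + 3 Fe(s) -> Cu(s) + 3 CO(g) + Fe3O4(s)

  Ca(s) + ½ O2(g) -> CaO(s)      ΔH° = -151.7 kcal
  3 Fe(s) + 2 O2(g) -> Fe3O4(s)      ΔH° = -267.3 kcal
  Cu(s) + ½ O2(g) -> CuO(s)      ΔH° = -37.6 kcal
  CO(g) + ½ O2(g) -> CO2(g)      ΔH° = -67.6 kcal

equation 1: not needed.
equation 2 as written: -267.3 kcal
equation 3 reversed: +37.6 kcal
equation 4 reversed and × 3: (-3)·(-67.6) = +202.8 kcal
Summing the manipulated equations, ΔH° = (1)·(-267.3) + (-1)·(-37.6) + (-3)·(-67.6) = -26.9 kcal

ΔH° = -26.9 kcal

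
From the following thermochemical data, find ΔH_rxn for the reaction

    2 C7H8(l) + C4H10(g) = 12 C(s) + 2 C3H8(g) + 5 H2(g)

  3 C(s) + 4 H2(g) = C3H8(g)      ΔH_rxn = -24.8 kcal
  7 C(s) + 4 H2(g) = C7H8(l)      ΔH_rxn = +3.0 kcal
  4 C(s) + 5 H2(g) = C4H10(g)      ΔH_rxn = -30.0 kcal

equation 1 × 2 (scale by 2 for the 2 C3H8(g)): (2)·(-24.8) = -49.6 kcal
equation 2 reversed and × 2 (reverse to put C7H8(l) on the reactant side; ×2 to match 2 C7H8(l) in the target): (-2)·(+3.0) = -6.0 kcal
equation 3 reversed (C4H10(g) must end up as a reactant): +30.0 kcal
By Hess's law, ΔH_rxn = (-49.6) + (-6.0) + (+30.0) = -25.6 kcal

ΔH_rxn = -25.6 kcal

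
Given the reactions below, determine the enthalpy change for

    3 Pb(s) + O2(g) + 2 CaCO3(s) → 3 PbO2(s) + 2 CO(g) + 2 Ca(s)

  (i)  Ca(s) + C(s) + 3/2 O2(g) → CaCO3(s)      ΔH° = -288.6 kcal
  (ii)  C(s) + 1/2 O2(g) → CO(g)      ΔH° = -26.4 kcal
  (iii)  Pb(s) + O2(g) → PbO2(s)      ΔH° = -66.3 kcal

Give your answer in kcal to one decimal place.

(i) reversed and × 2 (reverse to put CaCO3(s) on the reactant side; scale by 2 for the 2 CaCO3(s)): (-2)·(-288.6) = +577.2 kcal
(ii) × 2 (scale by 2 for the 2 CO(g)): (2)·(-26.4) = -52.8 kcal
(iii) × 3 (×3 to match 3 PbO2(s) in the target): (3)·(-66.3) = -198.9 kcal
Combining the equations, ΔH° = (-2)·(-288.6) + (2)·(-26.4) + (3)·(-66.3) = 325.5 kcal

ΔH° = 325.5 kcal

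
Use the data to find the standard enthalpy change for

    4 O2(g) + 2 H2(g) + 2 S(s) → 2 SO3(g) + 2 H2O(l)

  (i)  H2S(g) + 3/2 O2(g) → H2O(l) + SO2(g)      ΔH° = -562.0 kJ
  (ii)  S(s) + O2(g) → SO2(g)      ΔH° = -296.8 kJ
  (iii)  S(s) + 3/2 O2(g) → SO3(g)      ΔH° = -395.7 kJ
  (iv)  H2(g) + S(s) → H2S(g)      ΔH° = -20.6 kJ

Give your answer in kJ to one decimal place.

(i) × 2: (2)·(-562.0) = -1124.0 kJ
(ii) reversed and × 2: (-2)·(-296.8) = +593.6 kJ
(iii) × 2: (2)·(-395.7) = -791.4 kJ
(iv) × 2: (2)·(-20.6) = -41.2 kJ
Summing the manipulated equations, ΔH° = (-1124.0) + (+593.6) + (-791.4) + (-41.2) = -1363.0 kJ

ΔH° = -1363.0 kJ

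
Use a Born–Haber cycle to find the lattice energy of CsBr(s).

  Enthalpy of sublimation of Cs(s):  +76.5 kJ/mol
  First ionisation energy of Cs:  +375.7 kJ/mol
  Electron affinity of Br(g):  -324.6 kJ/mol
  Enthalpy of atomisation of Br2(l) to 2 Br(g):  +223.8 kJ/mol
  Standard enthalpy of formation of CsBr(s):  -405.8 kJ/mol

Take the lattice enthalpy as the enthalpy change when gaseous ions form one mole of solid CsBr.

U = -645.3 kJ/mol

ΔHf° = 1·ΔHsub + 1·(ΣIE) + 1/2·D(Br2) + 1·EA + U
-405.8 = 1·(+76.5) + 1·(+375.7) + 1/2·(+223.8) + 1·(-324.6) + U
U = -405.8 − (+239.5) = -645.3 kJ/mol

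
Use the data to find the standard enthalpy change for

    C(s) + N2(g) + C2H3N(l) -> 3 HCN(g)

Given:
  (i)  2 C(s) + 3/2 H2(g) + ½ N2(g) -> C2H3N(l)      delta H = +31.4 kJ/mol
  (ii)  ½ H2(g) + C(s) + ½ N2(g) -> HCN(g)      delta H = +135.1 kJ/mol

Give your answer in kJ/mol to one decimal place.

delta H = 373.9 kJ/mol

(i) reversed: -31.4 kJ/mol
(ii) × 3: (3)·(+135.1) = +405.3 kJ/mol
By Hess's law, delta H = (-31.4) + (+405.3) = 373.9 kJ/mol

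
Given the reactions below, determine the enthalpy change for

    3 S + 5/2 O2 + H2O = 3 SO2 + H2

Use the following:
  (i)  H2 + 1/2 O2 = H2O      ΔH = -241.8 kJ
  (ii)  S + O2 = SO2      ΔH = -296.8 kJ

ΔH = -648.6 kJ

(i) reversed: +241.8 kJ
(ii) × 3: (3)·(-296.8) = -890.4 kJ
ΔH = (-1)·(-241.8) + (3)·(-296.8) = -648.6 kJ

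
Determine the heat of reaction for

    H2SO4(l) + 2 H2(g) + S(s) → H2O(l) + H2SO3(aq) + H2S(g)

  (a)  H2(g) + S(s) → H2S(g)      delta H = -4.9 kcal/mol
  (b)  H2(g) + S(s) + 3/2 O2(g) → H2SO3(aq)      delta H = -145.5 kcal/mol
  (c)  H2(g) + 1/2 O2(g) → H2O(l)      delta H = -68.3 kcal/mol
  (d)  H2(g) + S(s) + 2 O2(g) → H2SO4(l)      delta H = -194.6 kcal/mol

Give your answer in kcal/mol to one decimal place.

delta H = -24.1 kcal/mol

(a) as written: -4.9 kcal/mol
(b) as written: -145.5 kcal/mol
(c) as written: -68.3 kcal/mol
(d) reversed: +194.6 kcal/mol
By Hess's law, delta H = (1)·(-4.9) + (1)·(-145.5) + (1)·(-68.3) + (-1)·(-194.6) = -24.1 kcal/mol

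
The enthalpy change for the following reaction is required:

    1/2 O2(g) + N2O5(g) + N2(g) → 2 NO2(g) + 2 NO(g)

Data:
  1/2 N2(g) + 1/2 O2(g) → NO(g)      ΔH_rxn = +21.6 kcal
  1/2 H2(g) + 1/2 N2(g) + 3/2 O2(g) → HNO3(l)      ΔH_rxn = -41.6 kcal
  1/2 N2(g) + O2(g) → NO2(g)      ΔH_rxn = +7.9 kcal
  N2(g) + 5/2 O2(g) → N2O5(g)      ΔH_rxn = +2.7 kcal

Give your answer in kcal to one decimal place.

equation 1 × 2 (×2 to match 2 NO(g) in the target): (2)·(+21.6) = +43.2 kcal
equation 2: not needed (HNO3(l) appears nowhere else).
equation 3 × 2 (×2 to match 2 NO2(g) in the target): (2)·(+7.9) = +15.8 kcal
equation 4 reversed (reverse to put N2O5(g) on the reactant side): -2.7 kcal
Combining the equations, ΔH_rxn = (2)·(+21.6) + (2)·(+7.9) + (-1)·(+2.7) = 56.3 kcal

ΔH_rxn = 56.3 kcal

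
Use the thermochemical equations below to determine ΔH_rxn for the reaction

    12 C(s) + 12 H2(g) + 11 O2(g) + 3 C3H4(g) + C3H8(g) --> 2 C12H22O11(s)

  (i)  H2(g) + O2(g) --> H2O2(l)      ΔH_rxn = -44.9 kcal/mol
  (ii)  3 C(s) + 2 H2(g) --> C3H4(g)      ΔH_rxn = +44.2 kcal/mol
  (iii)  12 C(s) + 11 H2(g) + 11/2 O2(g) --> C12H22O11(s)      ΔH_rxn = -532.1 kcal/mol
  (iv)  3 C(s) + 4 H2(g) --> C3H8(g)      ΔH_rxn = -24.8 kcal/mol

ΔH_rxn = -1172.0 kcal/mol

(i): not needed (H2O2(l) appears nowhere else).
(ii) reversed and × 3 (C3H4(g) must end up as a reactant; scale by 3 for the 3 C3H4(g)): (-3)·(+44.2) = -132.6 kcal/mol
(iii) × 2 (×2 to match 2 C12H22O11(s) in the target): (2)·(-532.1) = -1064.2 kcal/mol
(iv) reversed (C3H8(g) must end up as a reactant): +24.8 kcal/mol
By Hess's law, ΔH_rxn = (-3)·(+44.2) + (2)·(-532.1) + (-1)·(-24.8) = -1172.0 kcal/mol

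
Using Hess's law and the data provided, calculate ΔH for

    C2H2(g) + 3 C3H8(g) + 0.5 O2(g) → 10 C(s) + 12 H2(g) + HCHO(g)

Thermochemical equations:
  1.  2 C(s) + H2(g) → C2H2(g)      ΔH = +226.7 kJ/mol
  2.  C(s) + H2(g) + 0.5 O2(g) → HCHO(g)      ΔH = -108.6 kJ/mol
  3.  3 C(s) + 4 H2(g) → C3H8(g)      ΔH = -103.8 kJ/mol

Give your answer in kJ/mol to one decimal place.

ΔH = -23.9 kJ/mol

eq. 1 reversed (C2H2(g) must end up as a reactant): -226.7 kJ/mol
eq. 2 as written (HCHO(g) already on the product side): -108.6 kJ/mol
eq. 3 reversed and × 3 (C3H8(g) must end up as a reactant; scale by 3 for the 3 C3H8(g)): (-3)·(-103.8) = +311.4 kJ/mol
By Hess's law, ΔH = (-1)·(+226.7) + (1)·(-108.6) + (-3)·(-103.8) = -23.9 kJ/mol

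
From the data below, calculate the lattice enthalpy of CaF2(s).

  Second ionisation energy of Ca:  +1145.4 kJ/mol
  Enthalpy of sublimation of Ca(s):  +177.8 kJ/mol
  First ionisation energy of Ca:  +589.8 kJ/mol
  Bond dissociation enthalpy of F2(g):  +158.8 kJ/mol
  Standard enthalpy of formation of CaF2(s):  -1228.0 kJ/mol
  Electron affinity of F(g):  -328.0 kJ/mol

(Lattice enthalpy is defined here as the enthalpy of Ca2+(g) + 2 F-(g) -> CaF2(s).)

U = -2643.8 kJ/mol

ΔHf° = 1·ΔHsub + 1·(ΣIE) + 1·D(F2) + 2·EA + U
-1228.0 = 1·(+177.8) + 1·(+1735.2) + 1·(+158.8) + 2·(-328.0) + U
U = -1228.0 − (+1415.8) = -2643.8 kJ/mol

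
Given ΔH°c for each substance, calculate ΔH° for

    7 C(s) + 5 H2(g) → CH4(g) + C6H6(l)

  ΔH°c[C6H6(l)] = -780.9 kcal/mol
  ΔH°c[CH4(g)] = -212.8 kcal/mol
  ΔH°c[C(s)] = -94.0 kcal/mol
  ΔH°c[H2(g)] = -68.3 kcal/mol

ΔH° = -5.8 kcal/mol

Using ΔH = Σ nΔHc°(reactants) − Σ nΔHc°(products):
= [7·(-94.0) + 5·(-68.3)] − [1·(-212.8) + 1·(-780.9)]
= -5.8 kcal/mol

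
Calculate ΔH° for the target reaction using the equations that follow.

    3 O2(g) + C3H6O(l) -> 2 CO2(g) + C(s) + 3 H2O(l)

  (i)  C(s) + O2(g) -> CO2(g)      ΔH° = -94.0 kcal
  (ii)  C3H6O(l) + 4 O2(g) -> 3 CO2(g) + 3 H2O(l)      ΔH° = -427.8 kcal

ΔH° = -333.8 kcal

(i) reversed (C(s) must end up as a product): +94.0 kcal
(ii) as written (C3H6O(l) already on the reactant side): -427.8 kcal
Combining the equations, ΔH° = (-1)·(-94.0) + (1)·(-427.8) = -333.8 kcal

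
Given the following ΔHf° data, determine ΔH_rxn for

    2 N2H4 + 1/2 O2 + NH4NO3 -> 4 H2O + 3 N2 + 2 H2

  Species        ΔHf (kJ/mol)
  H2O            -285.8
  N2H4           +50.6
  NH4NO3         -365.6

Products: 4·(-285.8) + 3·(+0.0) + 2·(+0.0) = -1143.2
Reactants: 2·(+50.6) + 1/2·(+0.0) + 1·(-365.6) = -264.4
ΔH_rxn = (-1143.2) − (-264.4) = -878.8 kJ/mol

ΔH_rxn = -878.8 kJ/mol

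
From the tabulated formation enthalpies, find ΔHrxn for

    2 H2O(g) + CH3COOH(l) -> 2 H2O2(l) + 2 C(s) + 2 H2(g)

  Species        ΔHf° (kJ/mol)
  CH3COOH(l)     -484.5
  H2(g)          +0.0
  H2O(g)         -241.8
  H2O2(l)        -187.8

ΔHrxn = 592.5 kJ/mol

Products: 2·(-187.8) + 2·(+0.0) + 2·(+0.0) = -375.6
Reactants: 2·(-241.8) + 1·(-484.5) = -968.1
ΔHrxn = (-375.6) − (-968.1) = 592.5 kJ/mol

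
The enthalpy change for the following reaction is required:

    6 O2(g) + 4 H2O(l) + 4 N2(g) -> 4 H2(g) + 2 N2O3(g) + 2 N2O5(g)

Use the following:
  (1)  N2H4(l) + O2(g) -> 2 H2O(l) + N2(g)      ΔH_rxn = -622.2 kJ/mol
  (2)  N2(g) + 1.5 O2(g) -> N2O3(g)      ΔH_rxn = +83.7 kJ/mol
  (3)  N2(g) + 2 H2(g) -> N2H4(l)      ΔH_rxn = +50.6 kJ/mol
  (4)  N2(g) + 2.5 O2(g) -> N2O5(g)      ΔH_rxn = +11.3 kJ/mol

ΔH_rxn = 1333.2 kJ/mol

(1) reversed and × 2: (-2)·(-622.2) = +1244.4 kJ/mol
(2) × 2: (2)·(+83.7) = +167.4 kJ/mol
(3) reversed and × 2: (-2)·(+50.6) = -101.2 kJ/mol
(4) × 2: (2)·(+11.3) = +22.6 kJ/mol
Combining the equations, ΔH_rxn = (+1244.4) + (+167.4) + (-101.2) + (+22.6) = 1333.2 kJ/mol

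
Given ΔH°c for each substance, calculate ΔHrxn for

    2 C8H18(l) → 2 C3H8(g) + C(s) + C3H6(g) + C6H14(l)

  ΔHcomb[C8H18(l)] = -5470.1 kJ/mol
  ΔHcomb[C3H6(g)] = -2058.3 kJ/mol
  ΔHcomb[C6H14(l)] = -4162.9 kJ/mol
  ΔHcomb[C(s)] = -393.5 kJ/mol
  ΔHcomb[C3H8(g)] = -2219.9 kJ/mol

ΔHrxn = 114.3 kJ/mol

Using ΔH = Σ nΔHc°(reactants) − Σ nΔHc°(products):
= [2·(-5470.1)] − [2·(-2219.9) + 1·(-393.5) + 1·(-2058.3) + 1·(-4162.9)]
= 114.3 kJ/mol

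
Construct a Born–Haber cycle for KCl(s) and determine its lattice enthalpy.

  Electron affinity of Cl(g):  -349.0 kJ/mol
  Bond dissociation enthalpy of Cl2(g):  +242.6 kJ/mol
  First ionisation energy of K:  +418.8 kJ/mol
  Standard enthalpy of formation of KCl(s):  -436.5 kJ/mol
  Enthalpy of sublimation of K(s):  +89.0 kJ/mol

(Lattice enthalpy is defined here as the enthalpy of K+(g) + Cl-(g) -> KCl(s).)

U = -716.6 kJ/mol

ΔHf° = 1·ΔHsub + 1·(ΣIE) + 1/2·D(Cl2) + 1·EA + U
-436.5 = 1·(+89.0) + 1·(+418.8) + 1/2·(+242.6) + 1·(-349.0) + U
U = -436.5 − (+280.1) = -716.6 kJ/mol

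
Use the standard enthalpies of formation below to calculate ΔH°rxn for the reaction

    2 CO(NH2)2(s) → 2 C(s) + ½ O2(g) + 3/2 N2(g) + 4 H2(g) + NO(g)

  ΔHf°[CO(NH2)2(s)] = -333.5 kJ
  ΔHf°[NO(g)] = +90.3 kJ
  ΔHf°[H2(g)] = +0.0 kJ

ΔH°rxn = 757.3 kJ

Products: 2·(+0.0) + 1/2·(+0.0) + 3/2·(+0.0) + 4·(+0.0) + 1·(+90.3) = +90.3
Reactants: 2·(-333.5) = -667.0
ΔH°rxn = (+90.3) − (-667.0) = 757.3 kJ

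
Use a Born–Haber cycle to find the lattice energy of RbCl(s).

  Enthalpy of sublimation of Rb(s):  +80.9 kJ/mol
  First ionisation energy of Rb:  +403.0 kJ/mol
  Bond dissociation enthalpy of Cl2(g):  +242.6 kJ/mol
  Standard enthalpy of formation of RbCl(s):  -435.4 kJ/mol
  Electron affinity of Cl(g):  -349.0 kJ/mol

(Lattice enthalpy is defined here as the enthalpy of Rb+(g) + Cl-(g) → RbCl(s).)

ΔHf° = 1·ΔHsub + 1·(ΣIE) + 1/2·D(Cl2) + 1·EA + U
-435.4 = 1·(+80.9) + 1·(+403.0) + 1/2·(+242.6) + 1·(-349.0) + U
U = -435.4 − (+256.2) = -691.6 kJ/mol

U = -691.6 kJ/mol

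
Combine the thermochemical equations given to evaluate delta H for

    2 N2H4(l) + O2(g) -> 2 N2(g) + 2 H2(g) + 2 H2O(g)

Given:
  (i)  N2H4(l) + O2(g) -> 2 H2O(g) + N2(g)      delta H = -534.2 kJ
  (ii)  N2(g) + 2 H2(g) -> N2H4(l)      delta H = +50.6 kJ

(i) as written (H2O(g) already on the product side): -534.2 kJ
(ii) reversed (reverse to put H2(g) on the product side): -50.6 kJ
delta H = (1)·(-534.2) + (-1)·(+50.6) = -584.8 kJ

delta H = -584.8 kJ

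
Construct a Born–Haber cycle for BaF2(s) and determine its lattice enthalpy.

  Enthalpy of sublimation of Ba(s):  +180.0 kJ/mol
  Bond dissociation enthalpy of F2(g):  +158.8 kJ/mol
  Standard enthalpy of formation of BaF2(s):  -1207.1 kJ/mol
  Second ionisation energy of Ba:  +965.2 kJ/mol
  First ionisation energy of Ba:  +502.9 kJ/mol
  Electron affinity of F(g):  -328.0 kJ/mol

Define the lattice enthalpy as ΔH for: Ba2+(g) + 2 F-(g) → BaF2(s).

ΔHf° = 1·ΔHsub + 1·(ΣIE) + 1·D(F2) + 2·EA + U
-1207.1 = 1·(+180.0) + 1·(+1468.1) + 1·(+158.8) + 2·(-328.0) + U
U = -1207.1 − (+1150.9) = -2358.0 kJ/mol

U = -2358.0 kJ/mol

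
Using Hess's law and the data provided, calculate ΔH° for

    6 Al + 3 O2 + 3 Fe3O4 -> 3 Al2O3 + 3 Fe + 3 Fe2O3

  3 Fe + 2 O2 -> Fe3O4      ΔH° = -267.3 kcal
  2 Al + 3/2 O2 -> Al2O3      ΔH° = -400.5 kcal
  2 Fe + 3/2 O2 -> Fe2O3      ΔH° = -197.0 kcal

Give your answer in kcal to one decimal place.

equation 1 reversed and × 3: (-3)·(-267.3) = +801.9 kcal
equation 2 × 3: (3)·(-400.5) = -1201.5 kcal
equation 3 × 3: (3)·(-197.0) = -591.0 kcal
ΔH° = (-3)·(-267.3) + (3)·(-400.5) + (3)·(-197.0) = -990.6 kcal

ΔH° = -990.6 kcal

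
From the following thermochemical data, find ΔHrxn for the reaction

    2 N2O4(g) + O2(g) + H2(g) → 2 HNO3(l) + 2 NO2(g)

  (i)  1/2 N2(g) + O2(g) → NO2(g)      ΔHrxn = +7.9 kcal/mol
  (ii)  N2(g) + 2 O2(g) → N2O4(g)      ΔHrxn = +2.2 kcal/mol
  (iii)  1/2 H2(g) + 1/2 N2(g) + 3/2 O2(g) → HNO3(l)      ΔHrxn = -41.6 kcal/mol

ΔHrxn = -71.8 kcal/mol

(i) × 2: (2)·(+7.9) = +15.8 kcal/mol
(ii) reversed and × 2: (-2)·(+2.2) = -4.4 kcal/mol
(iii) × 2: (2)·(-41.6) = -83.2 kcal/mol
Since enthalpy is a state function, ΔHrxn = (+15.8) + (-4.4) + (-83.2) = -71.8 kcal/mol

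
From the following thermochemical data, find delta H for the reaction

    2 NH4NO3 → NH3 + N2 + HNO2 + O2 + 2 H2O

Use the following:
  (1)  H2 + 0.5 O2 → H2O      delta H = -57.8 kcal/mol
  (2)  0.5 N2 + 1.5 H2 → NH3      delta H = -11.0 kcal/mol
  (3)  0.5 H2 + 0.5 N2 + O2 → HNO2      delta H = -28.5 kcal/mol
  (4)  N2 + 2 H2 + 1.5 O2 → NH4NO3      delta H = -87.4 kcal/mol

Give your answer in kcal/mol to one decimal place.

(1) × 2: (2)·(-57.8) = -115.6 kcal/mol
(2) as written: -11.0 kcal/mol
(3) as written: -28.5 kcal/mol
(4) reversed and × 2: (-2)·(-87.4) = +174.8 kcal/mol
delta H = (2)·(-57.8) + (1)·(-11.0) + (1)·(-28.5) + (-2)·(-87.4) = 19.7 kcal/mol

delta H = 19.7 kcal/mol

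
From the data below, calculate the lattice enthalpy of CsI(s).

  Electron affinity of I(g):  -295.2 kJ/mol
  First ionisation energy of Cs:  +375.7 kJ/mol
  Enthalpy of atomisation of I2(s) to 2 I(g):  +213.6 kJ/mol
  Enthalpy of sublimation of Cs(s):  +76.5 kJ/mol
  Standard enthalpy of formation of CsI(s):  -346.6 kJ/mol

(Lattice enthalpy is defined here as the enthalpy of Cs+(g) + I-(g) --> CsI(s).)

U = -610.4 kJ/mol

ΔHf° = 1·ΔHsub + 1·(ΣIE) + 1/2·D(I2) + 1·EA + U
-346.6 = 1·(+76.5) + 1·(+375.7) + 1/2·(+213.6) + 1·(-295.2) + U
U = -346.6 − (+263.8) = -610.4 kJ/mol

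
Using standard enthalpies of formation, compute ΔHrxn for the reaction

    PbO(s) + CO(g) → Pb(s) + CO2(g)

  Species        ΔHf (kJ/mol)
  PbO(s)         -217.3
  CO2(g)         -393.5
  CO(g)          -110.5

ΔHrxn = -65.7 kJ/mol

ΔH°rxn = Σ nΔHf°(products) − Σ nΔHf°(reactants).
Products: 1·(+0.0) + 1·(-393.5) = -393.5
Reactants: 1·(-217.3) + 1·(-110.5) = -327.8
ΔHrxn = (-393.5) − (-327.8) = -65.7 kJ/mol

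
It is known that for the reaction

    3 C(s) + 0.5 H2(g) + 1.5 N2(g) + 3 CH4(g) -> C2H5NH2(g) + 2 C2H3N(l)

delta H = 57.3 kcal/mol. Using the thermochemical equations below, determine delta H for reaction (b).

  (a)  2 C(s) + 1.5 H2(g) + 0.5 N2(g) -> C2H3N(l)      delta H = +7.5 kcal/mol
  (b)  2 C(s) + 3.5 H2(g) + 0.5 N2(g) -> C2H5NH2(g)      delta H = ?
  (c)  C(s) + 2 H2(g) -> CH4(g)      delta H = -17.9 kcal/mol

(a) × 2 (scale by 2 for the 2 C2H3N(l)): (2)·(+7.5) = +15.0 kcal/mol
(b) as written (C2H5NH2(g) already on the product side): contributes x
(c) reversed and × 3 (reverse to put CH4(g) on the reactant side; ×3 to match 3 CH4(g) in the target): (-3)·(-17.9) = +53.7 kcal/mol
+57.3 = (+15.0) + (+53.7) + x
x = (+57.3 − (+68.7)) / (1) = -11.4 kcal/mol

delta H = -11.4 kcal/mol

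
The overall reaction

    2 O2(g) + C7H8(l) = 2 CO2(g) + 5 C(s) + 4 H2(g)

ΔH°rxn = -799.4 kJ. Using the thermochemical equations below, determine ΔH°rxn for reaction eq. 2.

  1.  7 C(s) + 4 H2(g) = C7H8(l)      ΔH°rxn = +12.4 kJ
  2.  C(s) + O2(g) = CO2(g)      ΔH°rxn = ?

eq. 1 reversed: -12.4 kJ
eq. 2 × 2: contributes 2·x
-799.4 = (-12.4) + 2·x
x = (-799.4 − (-12.4)) / (2) = -393.5 kJ

ΔH°rxn = -393.5 kJ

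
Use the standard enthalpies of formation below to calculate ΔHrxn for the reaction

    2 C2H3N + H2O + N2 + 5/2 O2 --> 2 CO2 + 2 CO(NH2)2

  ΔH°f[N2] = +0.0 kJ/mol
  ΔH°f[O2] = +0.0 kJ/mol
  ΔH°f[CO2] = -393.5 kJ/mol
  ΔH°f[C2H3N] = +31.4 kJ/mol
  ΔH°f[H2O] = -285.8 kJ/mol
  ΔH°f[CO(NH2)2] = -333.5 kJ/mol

ΔHrxn = -1231.0 kJ/mol

Products: 2·(-393.5) + 2·(-333.5) = -1454.0
Reactants: 2·(+31.4) + 1·(-285.8) + 1·(+0.0) + 5/2·(+0.0) = -223.0
ΔHrxn = (-1454.0) − (-223.0) = -1231.0 kJ/mol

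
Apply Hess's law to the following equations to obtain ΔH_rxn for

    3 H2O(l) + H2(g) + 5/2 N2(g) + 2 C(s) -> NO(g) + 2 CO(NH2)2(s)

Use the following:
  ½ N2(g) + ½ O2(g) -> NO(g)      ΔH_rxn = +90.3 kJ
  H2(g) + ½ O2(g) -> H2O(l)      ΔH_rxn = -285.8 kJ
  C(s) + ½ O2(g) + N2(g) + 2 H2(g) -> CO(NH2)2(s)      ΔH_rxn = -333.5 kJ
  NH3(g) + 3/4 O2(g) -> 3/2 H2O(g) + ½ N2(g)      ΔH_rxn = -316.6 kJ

ΔH_rxn = 280.7 kJ

equation 1 as written: +90.3 kJ
equation 2 reversed and × 3: (-3)·(-285.8) = +857.4 kJ
equation 3 × 2: (2)·(-333.5) = -667.0 kJ
equation 4: not needed.
By Hess's law, ΔH_rxn = (+90.3) + (+857.4) + (-667.0) = 280.7 kJ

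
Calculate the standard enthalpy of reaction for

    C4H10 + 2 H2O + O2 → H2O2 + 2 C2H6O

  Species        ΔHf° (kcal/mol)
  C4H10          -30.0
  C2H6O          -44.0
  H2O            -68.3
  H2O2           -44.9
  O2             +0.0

ΔH°rxn = Σ nΔHf°(products) − Σ nΔHf°(reactants).
Products: 1·(-44.9) + 2·(-44.0) = -132.9
Reactants: 1·(-30.0) + 2·(-68.3) + 1·(+0.0) = -166.6
ΔH_rxn = (-132.9) − (-166.6) = 33.7 kcal/mol

ΔH_rxn = 33.7 kcal/mol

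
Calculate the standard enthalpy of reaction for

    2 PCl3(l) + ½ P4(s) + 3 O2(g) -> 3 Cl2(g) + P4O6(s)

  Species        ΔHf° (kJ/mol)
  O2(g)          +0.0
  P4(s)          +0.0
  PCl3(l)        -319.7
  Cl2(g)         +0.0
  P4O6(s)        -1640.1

Products: 3·(+0.0) + 1·(-1640.1) = -1640.1
Reactants: 2·(-319.7) + 1/2·(+0.0) + 3·(+0.0) = -639.4
ΔH° = (-1640.1) − (-639.4) = -1000.7 kJ/mol

ΔH° = -1000.7 kJ/mol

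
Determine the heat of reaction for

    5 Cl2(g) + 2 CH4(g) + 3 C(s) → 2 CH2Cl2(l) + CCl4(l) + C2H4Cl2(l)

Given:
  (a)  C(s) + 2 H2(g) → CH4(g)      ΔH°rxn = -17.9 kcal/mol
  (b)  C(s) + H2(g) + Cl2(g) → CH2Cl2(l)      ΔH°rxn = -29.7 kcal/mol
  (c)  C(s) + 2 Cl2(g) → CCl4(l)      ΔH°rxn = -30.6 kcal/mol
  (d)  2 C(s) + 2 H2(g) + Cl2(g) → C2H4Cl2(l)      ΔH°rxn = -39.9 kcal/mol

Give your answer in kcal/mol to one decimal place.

ΔH°rxn = -94.1 kcal/mol

(a) reversed and × 2: (-2)·(-17.9) = +35.8 kcal/mol
(b) × 2: (2)·(-29.7) = -59.4 kcal/mol
(c) as written: -30.6 kcal/mol
(d) as written: -39.9 kcal/mol
ΔH°rxn = (-2)·(-17.9) + (2)·(-29.7) + (1)·(-30.6) + (1)·(-39.9) = -94.1 kcal/mol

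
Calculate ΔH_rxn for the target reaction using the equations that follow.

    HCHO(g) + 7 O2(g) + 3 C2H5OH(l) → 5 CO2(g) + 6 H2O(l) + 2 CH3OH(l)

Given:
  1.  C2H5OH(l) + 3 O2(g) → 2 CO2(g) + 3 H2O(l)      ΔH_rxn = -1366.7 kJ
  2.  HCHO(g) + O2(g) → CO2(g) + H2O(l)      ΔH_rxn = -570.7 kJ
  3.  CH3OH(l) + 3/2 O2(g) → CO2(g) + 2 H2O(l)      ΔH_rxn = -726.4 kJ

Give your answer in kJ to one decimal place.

ΔH_rxn = -3218.0 kJ

eq. 1 × 3: (3)·(-1366.7) = -4100.1 kJ
eq. 2 as written: -570.7 kJ
eq. 3 reversed and × 2: (-2)·(-726.4) = +1452.8 kJ
ΔH_rxn = (3)·(-1366.7) + (1)·(-570.7) + (-2)·(-726.4) = -3218.0 kJ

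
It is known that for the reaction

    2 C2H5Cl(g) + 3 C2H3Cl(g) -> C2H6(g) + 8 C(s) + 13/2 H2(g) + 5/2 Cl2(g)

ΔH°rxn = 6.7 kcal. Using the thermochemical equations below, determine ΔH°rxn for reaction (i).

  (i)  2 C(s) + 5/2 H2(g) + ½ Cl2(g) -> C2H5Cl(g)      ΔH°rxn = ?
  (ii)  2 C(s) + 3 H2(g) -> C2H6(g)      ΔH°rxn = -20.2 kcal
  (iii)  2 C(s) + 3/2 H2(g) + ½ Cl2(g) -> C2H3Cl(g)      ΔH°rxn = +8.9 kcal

(i) reversed and × 2 (C2H5Cl(g) must end up as a reactant; ×2 to match 2 C2H5Cl(g) in the target): contributes −2·x
(ii) as written (C2H6(g) already on the product side): -20.2 kcal
(iii) reversed and × 3 (C2H3Cl(g) must end up as a reactant; scale by 3 for the 3 C2H3Cl(g)): (-3)·(+8.9) = -26.7 kcal
+6.7 = (-20.2) + (-26.7) − 2·x
x = (+6.7 − (-46.9)) / (-2) = -26.8 kcal

ΔH°rxn = -26.8 kcal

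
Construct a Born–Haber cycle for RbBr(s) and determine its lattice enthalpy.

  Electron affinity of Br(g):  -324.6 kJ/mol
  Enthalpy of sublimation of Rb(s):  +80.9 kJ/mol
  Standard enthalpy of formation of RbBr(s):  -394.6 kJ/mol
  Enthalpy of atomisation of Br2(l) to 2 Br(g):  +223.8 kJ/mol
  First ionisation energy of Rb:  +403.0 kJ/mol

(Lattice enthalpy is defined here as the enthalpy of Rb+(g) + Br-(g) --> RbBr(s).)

U = -665.8 kJ/mol

ΔHf° = 1·ΔHsub + 1·(ΣIE) + 1/2·D(Br2) + 1·EA + U
-394.6 = 1·(+80.9) + 1·(+403.0) + 1/2·(+223.8) + 1·(-324.6) + U
U = -394.6 − (+271.2) = -665.8 kJ/mol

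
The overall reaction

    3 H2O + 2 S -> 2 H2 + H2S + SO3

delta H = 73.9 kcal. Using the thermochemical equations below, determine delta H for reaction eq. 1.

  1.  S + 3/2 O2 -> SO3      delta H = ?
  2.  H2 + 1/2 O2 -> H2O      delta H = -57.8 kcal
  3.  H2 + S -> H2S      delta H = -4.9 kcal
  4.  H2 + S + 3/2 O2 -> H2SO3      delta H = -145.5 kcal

eq. 1 as written: contributes x
eq. 2 reversed and × 3: (-3)·(-57.8) = +173.4 kcal
eq. 3 as written: -4.9 kcal
eq. 4: not needed.
+73.9 = (+173.4) + (-4.9) + x
x = (+73.9 − (+168.5)) / (1) = -94.6 kcal

delta H = -94.6 kcal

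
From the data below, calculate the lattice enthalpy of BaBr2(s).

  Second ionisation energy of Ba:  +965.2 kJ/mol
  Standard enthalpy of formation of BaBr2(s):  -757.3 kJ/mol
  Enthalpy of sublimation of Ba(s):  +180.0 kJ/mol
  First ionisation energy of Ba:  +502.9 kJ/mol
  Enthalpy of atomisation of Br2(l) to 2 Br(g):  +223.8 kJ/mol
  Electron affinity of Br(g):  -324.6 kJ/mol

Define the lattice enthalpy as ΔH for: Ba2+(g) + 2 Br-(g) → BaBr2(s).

ΔHf° = 1·ΔHsub + 1·(ΣIE) + 1·D(Br2) + 2·EA + U
-757.3 = 1·(+180.0) + 1·(+1468.1) + 1·(+223.8) + 2·(-324.6) + U
U = -757.3 − (+1222.7) = -1980.0 kJ/mol

U = -1980.0 kJ/mol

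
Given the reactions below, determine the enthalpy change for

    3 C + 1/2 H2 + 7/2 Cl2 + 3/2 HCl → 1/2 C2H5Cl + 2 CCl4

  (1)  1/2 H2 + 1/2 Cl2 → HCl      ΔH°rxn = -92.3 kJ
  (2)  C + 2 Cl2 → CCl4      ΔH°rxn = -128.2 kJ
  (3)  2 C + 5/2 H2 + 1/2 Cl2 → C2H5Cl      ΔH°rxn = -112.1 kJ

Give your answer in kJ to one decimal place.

(1) reversed and × 3/2: (-3/2)·(-92.3) = +138.45 kJ
(2) × 2: (2)·(-128.2) = -256.4 kJ
(3) × 1/2: (1/2)·(-112.1) = -56.05 kJ
Since enthalpy is a state function, ΔH°rxn = (+138.45) + (-256.4) + (-56.05) = -174.0 kJ

ΔH°rxn = -174.0 kJ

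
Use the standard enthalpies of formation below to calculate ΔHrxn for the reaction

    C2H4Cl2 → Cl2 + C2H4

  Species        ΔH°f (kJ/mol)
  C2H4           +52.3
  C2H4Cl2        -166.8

Products: 1·(+0.0) + 1·(+52.3) = +52.3
Reactants: 1·(-166.8) = -166.8
ΔHrxn = (+52.3) − (-166.8) = 219.1 kJ/mol

ΔHrxn = 219.1 kJ/mol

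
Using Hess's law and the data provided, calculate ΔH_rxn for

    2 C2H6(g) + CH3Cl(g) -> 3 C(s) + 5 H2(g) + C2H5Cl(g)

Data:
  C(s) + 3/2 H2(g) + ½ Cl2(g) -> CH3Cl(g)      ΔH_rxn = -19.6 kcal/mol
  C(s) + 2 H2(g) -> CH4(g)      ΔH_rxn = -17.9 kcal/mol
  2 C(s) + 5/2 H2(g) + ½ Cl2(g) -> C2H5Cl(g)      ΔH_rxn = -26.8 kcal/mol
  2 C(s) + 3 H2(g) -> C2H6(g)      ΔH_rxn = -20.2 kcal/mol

ΔH_rxn = 33.2 kcal/mol

equation 1 reversed (reverse to put CH3Cl(g) on the reactant side): +19.6 kcal/mol
equation 2: not needed (CH4(g) appears nowhere else).
equation 3 as written (C2H5Cl(g) already on the product side): -26.8 kcal/mol
equation 4 reversed and × 2 (C2H6(g) must end up as a reactant; scale by 2 for the 2 C2H6(g)): (-2)·(-20.2) = +40.4 kcal/mol
By Hess's law, ΔH_rxn = (+19.6) + (-26.8) + (+40.4) = 33.2 kcal/mol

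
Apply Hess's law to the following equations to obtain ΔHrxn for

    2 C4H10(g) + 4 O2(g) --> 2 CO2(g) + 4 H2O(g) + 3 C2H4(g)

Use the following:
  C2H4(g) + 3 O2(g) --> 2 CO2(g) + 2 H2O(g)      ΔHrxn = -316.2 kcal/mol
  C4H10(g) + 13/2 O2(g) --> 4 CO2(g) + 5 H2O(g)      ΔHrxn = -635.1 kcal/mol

equation 1 reversed and × 3 (reverse to put C2H4(g) on the product side; ×3 to match 3 C2H4(g) in the target): (-3)·(-316.2) = +948.6 kcal/mol
equation 2 × 2 (scale by 2 for the 2 C4H10(g)): (2)·(-635.1) = -1270.2 kcal/mol
Since enthalpy is a state function, ΔHrxn = (+948.6) + (-1270.2) = -321.6 kcal/mol

ΔHrxn = -321.6 kcal/mol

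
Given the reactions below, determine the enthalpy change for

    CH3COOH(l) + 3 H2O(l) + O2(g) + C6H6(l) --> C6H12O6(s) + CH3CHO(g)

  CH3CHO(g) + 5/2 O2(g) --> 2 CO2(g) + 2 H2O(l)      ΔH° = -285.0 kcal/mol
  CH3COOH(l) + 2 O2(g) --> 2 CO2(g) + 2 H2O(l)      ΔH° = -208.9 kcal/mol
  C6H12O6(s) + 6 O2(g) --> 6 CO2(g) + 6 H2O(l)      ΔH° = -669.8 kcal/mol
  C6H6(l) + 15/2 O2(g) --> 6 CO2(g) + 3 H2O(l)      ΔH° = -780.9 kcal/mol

ΔH° = -35.0 kcal/mol

equation 1 reversed (CH3CHO(g) must end up as a product): +285.0 kcal/mol
equation 2 as written (CH3COOH(l) already on the reactant side): -208.9 kcal/mol
equation 3 reversed (C6H12O6(s) must end up as a product): +669.8 kcal/mol
equation 4 as written (C6H6(l) already on the reactant side): -780.9 kcal/mol
Summing the manipulated equations, ΔH° = (-1)·(-285.0) + (1)·(-208.9) + (-1)·(-669.8) + (1)·(-780.9) = -35.0 kcal/mol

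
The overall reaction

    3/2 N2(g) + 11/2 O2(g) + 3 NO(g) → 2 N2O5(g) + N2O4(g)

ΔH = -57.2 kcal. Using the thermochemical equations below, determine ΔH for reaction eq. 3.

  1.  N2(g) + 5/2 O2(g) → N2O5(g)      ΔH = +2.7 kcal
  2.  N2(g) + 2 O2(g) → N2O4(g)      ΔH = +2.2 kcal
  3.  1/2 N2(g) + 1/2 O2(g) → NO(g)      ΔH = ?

ΔH = 21.6 kcal

eq. 1 × 2 (×2 to match 2 N2O5(g) in the target): (2)·(+2.7) = +5.4 kcal
eq. 2 as written (N2O4(g) already on the product side): +2.2 kcal
eq. 3 reversed and × 3 (NO(g) must end up as a reactant; scale by 3 for the 3 NO(g)): contributes −3·x
-57.2 = (+5.4) + (+2.2) − 3·x
x = (-57.2 − (+7.6)) / (-3) = 21.6 kcal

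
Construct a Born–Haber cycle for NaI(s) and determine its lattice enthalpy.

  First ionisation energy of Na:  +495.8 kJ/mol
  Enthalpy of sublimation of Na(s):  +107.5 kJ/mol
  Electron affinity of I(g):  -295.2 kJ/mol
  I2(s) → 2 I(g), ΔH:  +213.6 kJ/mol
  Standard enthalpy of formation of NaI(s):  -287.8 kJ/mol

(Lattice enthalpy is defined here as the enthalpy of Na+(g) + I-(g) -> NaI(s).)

U = -702.7 kJ/mol

ΔHf° = 1·ΔHsub + 1·(ΣIE) + 1/2·D(I2) + 1·EA + U
-287.8 = 1·(+107.5) + 1·(+495.8) + 1/2·(+213.6) + 1·(-295.2) + U
U = -287.8 − (+414.9) = -702.7 kJ/mol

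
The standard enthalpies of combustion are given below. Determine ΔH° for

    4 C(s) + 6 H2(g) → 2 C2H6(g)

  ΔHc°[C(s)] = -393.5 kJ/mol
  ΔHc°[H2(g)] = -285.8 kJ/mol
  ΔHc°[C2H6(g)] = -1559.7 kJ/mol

ΔH° = -169.4 kJ/mol

Using ΔH = Σ nΔHc°(reactants) − Σ nΔHc°(products):
= [4·(-393.5) + 6·(-285.8)] − [2·(-1559.7)]
= -169.4 kJ/mol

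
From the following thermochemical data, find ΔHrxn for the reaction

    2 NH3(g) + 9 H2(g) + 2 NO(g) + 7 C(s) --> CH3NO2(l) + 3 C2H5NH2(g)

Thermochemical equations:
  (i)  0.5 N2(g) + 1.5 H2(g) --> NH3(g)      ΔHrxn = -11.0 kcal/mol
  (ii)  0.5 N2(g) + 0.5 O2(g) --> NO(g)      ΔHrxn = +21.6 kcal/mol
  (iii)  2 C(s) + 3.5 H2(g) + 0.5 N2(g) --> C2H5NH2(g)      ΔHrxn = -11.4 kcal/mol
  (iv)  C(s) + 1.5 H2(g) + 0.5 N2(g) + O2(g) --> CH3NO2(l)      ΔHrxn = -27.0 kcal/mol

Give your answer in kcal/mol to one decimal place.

ΔHrxn = -82.4 kcal/mol

(i) reversed and × 2: (-2)·(-11.0) = +22.0 kcal/mol
(ii) reversed and × 2: (-2)·(+21.6) = -43.2 kcal/mol
(iii) × 3: (3)·(-11.4) = -34.2 kcal/mol
(iv) as written: -27.0 kcal/mol
Since enthalpy is a state function, ΔHrxn = (+22.0) + (-43.2) + (-34.2) + (-27.0) = -82.4 kcal/mol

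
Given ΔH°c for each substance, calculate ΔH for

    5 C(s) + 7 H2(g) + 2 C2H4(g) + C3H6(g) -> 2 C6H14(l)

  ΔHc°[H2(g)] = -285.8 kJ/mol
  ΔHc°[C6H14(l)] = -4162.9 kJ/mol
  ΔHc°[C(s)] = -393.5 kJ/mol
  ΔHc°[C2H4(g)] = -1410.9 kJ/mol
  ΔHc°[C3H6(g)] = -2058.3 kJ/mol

Using ΔH = Σ nΔHc°(reactants) − Σ nΔHc°(products):
= [5·(-393.5) + 7·(-285.8) + 2·(-1410.9) + 1·(-2058.3)] − [2·(-4162.9)]
= -522.4 kJ/mol

ΔH = -522.4 kJ/mol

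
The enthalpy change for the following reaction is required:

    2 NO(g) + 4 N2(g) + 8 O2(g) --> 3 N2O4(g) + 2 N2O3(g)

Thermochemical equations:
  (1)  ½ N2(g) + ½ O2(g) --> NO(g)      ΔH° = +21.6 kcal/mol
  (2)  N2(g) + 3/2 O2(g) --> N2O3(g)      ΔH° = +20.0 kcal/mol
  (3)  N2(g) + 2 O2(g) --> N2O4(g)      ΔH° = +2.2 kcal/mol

ΔH° = 3.4 kcal/mol

(1) reversed and × 2: (-2)·(+21.6) = -43.2 kcal/mol
(2) × 2: (2)·(+20.0) = +40.0 kcal/mol
(3) × 3: (3)·(+2.2) = +6.6 kcal/mol
ΔH° = (-43.2) + (+40.0) + (+6.6) = 3.4 kcal/mol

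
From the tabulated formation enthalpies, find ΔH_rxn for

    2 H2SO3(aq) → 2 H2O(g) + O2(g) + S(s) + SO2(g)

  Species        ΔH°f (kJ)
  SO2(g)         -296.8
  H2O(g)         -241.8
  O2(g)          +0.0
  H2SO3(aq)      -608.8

ΔH_rxn = 437.2 kJ

Products: 2·(-241.8) + 1·(+0.0) + 1·(+0.0) + 1·(-296.8) = -780.4
Reactants: 2·(-608.8) = -1217.6
ΔH_rxn = (-780.4) − (-1217.6) = 437.2 kJ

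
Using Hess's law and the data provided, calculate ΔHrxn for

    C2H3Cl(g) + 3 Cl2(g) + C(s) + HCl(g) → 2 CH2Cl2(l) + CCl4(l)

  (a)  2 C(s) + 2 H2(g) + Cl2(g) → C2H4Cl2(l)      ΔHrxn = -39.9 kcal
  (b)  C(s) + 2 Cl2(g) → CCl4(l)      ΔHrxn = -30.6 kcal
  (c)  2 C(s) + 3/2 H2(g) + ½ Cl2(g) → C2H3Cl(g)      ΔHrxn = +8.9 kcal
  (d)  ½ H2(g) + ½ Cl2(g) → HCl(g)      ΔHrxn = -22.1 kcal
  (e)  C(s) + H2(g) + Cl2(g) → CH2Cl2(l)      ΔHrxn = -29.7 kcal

ΔHrxn = -76.8 kcal

(a): not needed (C2H4Cl2(l) appears nowhere else).
(b) as written (CCl4(l) already on the product side): -30.6 kcal
(c) reversed (C2H3Cl(g) must end up as a reactant): -8.9 kcal
(d) reversed (HCl(g) must end up as a reactant): +22.1 kcal
(e) × 2 (×2 to match 2 CH2Cl2(l) in the target): (2)·(-29.7) = -59.4 kcal
By Hess's law, ΔHrxn = (1)·(-30.6) + (-1)·(+8.9) + (-1)·(-22.1) + (2)·(-29.7) = -76.8 kcal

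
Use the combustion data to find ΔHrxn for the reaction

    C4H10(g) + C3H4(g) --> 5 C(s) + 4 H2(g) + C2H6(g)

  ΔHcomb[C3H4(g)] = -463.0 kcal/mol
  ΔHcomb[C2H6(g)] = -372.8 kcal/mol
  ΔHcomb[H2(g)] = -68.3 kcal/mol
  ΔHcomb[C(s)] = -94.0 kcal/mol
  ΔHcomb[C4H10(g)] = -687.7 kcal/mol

ΔHrxn = -34.7 kcal/mol

With combustion enthalpies, reactants minus products:
= [1·(-687.7) + 1·(-463.0)] − [5·(-94.0) + 4·(-68.3) + 1·(-372.8)]
= -34.7 kcal/mol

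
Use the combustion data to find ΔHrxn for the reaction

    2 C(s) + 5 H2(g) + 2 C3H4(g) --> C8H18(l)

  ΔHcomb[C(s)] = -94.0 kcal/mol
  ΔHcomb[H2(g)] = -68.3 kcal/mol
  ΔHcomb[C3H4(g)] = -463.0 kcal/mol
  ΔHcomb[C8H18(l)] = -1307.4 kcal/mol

Using ΔH = Σ nΔHc°(reactants) − Σ nΔHc°(products):
= [2·(-94.0) + 5·(-68.3) + 2·(-463.0)] − [1·(-1307.4)]
= -148.1 kcal/mol

ΔHrxn = -148.1 kcal/mol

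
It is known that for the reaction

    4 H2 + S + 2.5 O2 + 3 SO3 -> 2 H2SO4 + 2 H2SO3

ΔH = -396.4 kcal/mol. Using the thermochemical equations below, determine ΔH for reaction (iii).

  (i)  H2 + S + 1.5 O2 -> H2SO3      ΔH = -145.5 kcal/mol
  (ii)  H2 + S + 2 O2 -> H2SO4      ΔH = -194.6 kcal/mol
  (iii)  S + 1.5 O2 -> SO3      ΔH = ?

ΔH = -94.6 kcal/mol

(i) × 2 (×2 to match 2 H2SO3 in the target): (2)·(-145.5) = -291.0 kcal/mol
(ii) × 2 (×2 to match 2 H2SO4 in the target): (2)·(-194.6) = -389.2 kcal/mol
(iii) reversed and × 3 (reverse to put SO3 on the reactant side; scale by 3 for the 3 SO3): contributes −3·x
-396.4 = (-291.0) + (-389.2) − 3·x
x = (-396.4 − (-680.2)) / (-3) = -94.6 kcal/mol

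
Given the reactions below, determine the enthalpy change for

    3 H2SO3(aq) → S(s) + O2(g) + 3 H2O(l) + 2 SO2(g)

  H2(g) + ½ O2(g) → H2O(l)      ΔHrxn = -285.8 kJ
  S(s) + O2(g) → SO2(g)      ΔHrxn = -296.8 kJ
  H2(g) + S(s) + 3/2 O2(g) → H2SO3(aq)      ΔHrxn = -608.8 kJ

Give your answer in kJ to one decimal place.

equation 1 × 3: (3)·(-285.8) = -857.4 kJ
equation 2 × 2: (2)·(-296.8) = -593.6 kJ
equation 3 reversed and × 3: (-3)·(-608.8) = +1826.4 kJ
By Hess's law, ΔHrxn = (-857.4) + (-593.6) + (+1826.4) = 375.4 kJ

ΔHrxn = 375.4 kJ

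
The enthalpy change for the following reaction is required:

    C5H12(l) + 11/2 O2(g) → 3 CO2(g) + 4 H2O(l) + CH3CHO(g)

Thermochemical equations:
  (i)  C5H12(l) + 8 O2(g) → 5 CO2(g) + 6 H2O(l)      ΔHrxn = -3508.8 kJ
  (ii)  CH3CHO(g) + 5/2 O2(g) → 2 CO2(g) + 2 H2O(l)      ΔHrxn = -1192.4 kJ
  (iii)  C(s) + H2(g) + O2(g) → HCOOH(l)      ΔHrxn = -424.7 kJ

(i) as written (C5H12(l) already on the reactant side): -3508.8 kJ
(ii) reversed (reverse to put CH3CHO(g) on the product side): +1192.4 kJ
(iii): not needed (H2(g) appears nowhere else).
ΔHrxn = (-3508.8) + (+1192.4) = -2316.4 kJ

ΔHrxn = -2316.4 kJ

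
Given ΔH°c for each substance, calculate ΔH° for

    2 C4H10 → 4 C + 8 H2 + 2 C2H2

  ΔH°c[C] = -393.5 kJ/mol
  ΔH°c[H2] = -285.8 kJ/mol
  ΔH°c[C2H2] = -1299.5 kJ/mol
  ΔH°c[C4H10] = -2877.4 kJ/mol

Using ΔH = Σ nΔHc°(reactants) − Σ nΔHc°(products):
= [2·(-2877.4)] − [4·(-393.5) + 8·(-285.8) + 2·(-1299.5)]
= 704.6 kJ/mol

ΔH° = 704.6 kJ/mol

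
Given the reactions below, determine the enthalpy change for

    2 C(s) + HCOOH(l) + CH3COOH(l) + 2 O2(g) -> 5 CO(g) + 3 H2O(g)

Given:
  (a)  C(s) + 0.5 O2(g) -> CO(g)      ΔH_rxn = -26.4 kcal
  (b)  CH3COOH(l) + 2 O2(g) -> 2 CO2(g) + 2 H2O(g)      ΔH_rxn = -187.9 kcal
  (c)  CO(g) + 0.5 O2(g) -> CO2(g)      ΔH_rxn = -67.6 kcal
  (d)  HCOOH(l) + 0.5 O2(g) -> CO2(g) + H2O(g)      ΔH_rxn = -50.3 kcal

ΔH_rxn = -88.2 kcal

(a) × 2 (×2 to match 2 C(s) in the target): (2)·(-26.4) = -52.8 kcal
(b) as written (CH3COOH(l) already on the reactant side): -187.9 kcal
(c) reversed and × 3: (-3)·(-67.6) = +202.8 kcal
(d) as written (HCOOH(l) already on the reactant side): -50.3 kcal
ΔH_rxn = (-52.8) + (-187.9) + (+202.8) + (-50.3) = -88.2 kcal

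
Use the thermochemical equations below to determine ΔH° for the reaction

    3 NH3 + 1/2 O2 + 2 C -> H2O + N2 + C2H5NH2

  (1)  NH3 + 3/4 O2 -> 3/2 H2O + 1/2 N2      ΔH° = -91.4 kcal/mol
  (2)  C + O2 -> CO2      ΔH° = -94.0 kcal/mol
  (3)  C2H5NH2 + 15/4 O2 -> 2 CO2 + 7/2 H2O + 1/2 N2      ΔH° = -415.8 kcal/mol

(1) × 3: (3)·(-91.4) = -274.2 kcal/mol
(2) × 2: (2)·(-94.0) = -188.0 kcal/mol
(3) reversed: +415.8 kcal/mol
ΔH° = (-274.2) + (-188.0) + (+415.8) = -46.4 kcal/mol

ΔH° = -46.4 kcal/mol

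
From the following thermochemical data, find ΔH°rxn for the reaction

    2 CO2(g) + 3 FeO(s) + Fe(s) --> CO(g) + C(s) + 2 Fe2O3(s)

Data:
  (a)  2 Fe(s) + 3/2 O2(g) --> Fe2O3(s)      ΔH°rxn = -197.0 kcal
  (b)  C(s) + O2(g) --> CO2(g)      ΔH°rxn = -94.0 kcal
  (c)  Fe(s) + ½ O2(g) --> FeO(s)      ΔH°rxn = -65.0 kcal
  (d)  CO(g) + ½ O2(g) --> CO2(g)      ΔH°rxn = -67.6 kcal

(a) × 2: (2)·(-197.0) = -394.0 kcal
(b) reversed: +94.0 kcal
(c) reversed and × 3: (-3)·(-65.0) = +195.0 kcal
(d) reversed: +67.6 kcal
Since enthalpy is a state function, ΔH°rxn = (-394.0) + (+94.0) + (+195.0) + (+67.6) = -37.4 kcal

ΔH°rxn = -37.4 kcal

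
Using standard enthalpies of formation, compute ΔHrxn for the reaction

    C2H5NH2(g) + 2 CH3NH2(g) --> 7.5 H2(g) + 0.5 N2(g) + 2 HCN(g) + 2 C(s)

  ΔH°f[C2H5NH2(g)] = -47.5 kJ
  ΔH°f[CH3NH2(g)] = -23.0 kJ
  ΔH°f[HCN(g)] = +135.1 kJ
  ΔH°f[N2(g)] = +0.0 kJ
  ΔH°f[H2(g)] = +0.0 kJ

ΔH°rxn = Σ nΔHf°(products) − Σ nΔHf°(reactants).
Products: 15/2·(+0.0) + 1/2·(+0.0) + 2·(+135.1) + 2·(+0.0) = +270.2
Reactants: 1·(-47.5) + 2·(-23.0) = -93.5
ΔHrxn = (+270.2) − (-93.5) = 363.7 kJ

ΔHrxn = 363.7 kJ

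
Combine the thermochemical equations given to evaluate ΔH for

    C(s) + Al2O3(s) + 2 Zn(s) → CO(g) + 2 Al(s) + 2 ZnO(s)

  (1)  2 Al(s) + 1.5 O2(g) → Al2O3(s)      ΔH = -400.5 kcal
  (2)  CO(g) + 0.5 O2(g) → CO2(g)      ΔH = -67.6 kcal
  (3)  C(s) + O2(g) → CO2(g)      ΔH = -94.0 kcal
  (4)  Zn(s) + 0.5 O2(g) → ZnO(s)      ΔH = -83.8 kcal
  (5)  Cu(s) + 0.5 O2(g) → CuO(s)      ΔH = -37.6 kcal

(1) reversed (Al2O3(s) must end up as a reactant): +400.5 kcal
(2) reversed (reverse to put CO(g) on the product side): +67.6 kcal
(3) as written (C(s) already on the reactant side): -94.0 kcal
(4) × 2 (scale by 2 for the 2 ZnO(s)): (2)·(-83.8) = -167.6 kcal
(5): not needed (CuO(s) appears nowhere else).
ΔH = (-1)·(-400.5) + (-1)·(-67.6) + (1)·(-94.0) + (2)·(-83.8) = 206.5 kcal

ΔH = 206.5 kcal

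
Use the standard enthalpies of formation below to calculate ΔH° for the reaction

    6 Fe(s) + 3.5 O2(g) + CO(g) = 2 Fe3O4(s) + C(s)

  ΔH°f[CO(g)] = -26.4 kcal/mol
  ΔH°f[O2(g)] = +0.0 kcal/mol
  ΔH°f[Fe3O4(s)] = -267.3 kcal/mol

ΔH° = -508.2 kcal/mol

ΔH°rxn = Σ nΔHf°(products) − Σ nΔHf°(reactants).
Products: 2·(-267.3) + 1·(+0.0) = -534.6
Reactants: 6·(+0.0) + 7/2·(+0.0) + 1·(-26.4) = -26.4
ΔH° = (-534.6) − (-26.4) = -508.2 kcal/mol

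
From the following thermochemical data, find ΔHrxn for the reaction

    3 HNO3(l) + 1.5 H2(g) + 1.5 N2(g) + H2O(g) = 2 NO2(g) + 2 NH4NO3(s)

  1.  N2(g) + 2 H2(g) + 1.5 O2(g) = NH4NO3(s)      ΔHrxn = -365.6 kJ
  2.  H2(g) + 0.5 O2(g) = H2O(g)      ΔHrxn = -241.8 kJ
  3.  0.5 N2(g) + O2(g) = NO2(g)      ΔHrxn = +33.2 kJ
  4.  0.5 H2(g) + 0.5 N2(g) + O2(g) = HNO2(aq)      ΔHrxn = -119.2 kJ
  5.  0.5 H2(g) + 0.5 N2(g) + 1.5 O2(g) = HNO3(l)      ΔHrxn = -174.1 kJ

ΔHrxn = 99.3 kJ

eq. 1 × 2: (2)·(-365.6) = -731.2 kJ
eq. 2 reversed: +241.8 kJ
eq. 3 × 2: (2)·(+33.2) = +66.4 kJ
eq. 4: not needed.
eq. 5 reversed and × 3: (-3)·(-174.1) = +522.3 kJ
By Hess's law, ΔHrxn = (2)·(-365.6) + (-1)·(-241.8) + (2)·(+33.2) + (-3)·(-174.1) = 99.3 kJ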